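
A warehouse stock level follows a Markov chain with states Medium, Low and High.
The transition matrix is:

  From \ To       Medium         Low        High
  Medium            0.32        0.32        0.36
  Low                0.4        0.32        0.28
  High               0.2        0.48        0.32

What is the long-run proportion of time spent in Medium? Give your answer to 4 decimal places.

Let the stationary distribution be π with π = πP and π_1 + π_2 + π_3 = 1.
π_1 = 0.32·π_1 + 0.4·π_2 + 0.2·π_3
π_2 = 0.32·π_1 + 0.32·π_2 + 0.48·π_3
Solving with the normalization constraint gives π = (0.3116, 0.3708, 0.3176).
So the stationary probability of Medium is 0.3116.

0.3116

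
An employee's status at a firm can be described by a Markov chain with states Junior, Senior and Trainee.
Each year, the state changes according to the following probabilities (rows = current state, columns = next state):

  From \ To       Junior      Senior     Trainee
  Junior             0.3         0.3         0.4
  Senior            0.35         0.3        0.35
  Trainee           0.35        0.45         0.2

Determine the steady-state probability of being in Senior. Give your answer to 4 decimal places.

0.3478

Let the stationary distribution be π with π = πP and π_1 + π_2 + π_3 = 1.
π_1 = 0.3·π_1 + 0.35·π_2 + 0.35·π_3
π_2 = 0.3·π_1 + 0.3·π_2 + 0.45·π_3
Solving with the normalization constraint gives π = (0.3333, 0.3478, 0.3188).
So the stationary probability of Senior is 0.3478.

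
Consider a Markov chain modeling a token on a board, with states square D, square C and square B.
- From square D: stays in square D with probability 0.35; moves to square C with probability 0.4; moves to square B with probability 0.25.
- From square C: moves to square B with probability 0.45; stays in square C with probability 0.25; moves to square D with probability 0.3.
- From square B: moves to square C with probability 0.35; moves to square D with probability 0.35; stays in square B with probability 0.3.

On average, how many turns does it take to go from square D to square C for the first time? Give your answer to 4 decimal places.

2.5850

Let t(s) be the expected number of turns to first reach square C from state s, with t(square C) = 0. Conditioning on the first turn:
t(square D) = 1 + 0.35·t(square D) + 0.25·t(square B)
t(square B) = 1 + 0.35·t(square D) + 0.3·t(square B)
Solving: t(square D) = 2.5850, t(square B) = 2.7211.
Expected turns from square D to square C: 2.5850.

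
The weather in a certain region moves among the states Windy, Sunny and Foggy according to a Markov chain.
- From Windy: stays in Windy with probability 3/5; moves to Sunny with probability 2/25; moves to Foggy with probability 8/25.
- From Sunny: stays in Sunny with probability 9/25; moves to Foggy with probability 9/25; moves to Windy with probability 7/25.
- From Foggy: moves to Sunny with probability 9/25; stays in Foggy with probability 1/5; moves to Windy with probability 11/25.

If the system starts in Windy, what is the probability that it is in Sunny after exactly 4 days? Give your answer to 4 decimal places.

Propagate the distribution vector 4 days from Windy.
After 0 days: (1.0000, 0.0000, 0.0000)
After 1 day: (0.6000, 0.0800, 0.3200)
After 2 days: (0.5232, 0.1920, 0.2848)
After 3 days: (0.4930, 0.2135, 0.2935)
After 4 days: (0.4847, 0.2220, 0.2933)
P(in Sunny after 4 days) = 0.2220

0.2220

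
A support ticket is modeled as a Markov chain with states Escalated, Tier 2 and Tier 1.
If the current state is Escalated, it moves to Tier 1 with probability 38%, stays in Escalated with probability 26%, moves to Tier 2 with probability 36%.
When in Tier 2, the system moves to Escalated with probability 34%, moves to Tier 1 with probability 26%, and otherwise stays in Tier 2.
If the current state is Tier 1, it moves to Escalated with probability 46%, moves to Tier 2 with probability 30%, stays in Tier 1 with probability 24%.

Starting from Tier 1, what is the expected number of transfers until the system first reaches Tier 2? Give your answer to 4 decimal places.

3.0960

Let t(s) be the expected number of transfers to first reach Tier 2 from state s, with t(Tier 2) = 0. Conditioning on the first transfer:
t(Escalated) = 1 + 0.26·t(Escalated) + 0.38·t(Tier 1)
t(Tier 1) = 1 + 0.46·t(Escalated) + 0.24·t(Tier 1)
Solving: t(Escalated) = 2.9412, t(Tier 1) = 3.0960.
Expected transfers from Tier 1 to Tier 2: 3.0960.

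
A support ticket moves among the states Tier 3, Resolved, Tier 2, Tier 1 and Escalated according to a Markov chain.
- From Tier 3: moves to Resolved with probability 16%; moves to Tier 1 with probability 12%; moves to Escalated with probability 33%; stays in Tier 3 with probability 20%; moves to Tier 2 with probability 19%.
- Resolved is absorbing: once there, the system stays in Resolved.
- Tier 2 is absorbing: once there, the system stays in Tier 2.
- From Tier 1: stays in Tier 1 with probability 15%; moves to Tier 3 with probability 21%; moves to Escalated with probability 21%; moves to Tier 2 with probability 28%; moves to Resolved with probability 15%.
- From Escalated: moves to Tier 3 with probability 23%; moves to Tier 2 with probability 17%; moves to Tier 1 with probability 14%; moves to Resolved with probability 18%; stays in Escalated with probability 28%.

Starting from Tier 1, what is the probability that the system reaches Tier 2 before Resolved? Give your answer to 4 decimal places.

Let h(s) be the probability of absorption at Tier 2 starting from transient state s. Then h(Tier 2) = 1 and h(Resolved) = 0. By first-step analysis:
h(Tier 3) = 0.2·h(Tier 3) + 0.16·0 + 0.19·1 + 0.12·h(Tier 1) + 0.33·h(Escalated)
h(Tier 1) = 0.21·h(Tier 3) + 0.15·0 + 0.28·1 + 0.15·h(Tier 1) + 0.21·h(Escalated)
h(Escalated) = 0.23·h(Tier 3) + 0.18·0 + 0.17·1 + 0.14·h(Tier 1) + 0.28·h(Escalated)
Solving: h(Tier 3) = 0.5430, h(Tier 1) = 0.5933, h(Escalated) = 0.5249.
Starting from Tier 1, the probability is 0.5933.

0.5933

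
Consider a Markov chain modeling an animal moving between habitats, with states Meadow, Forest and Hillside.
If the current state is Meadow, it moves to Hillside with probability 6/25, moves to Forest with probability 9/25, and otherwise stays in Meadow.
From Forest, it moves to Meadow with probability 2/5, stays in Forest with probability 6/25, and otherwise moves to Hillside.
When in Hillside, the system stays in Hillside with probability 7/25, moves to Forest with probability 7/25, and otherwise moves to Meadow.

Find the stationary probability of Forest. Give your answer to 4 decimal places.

0.3009

Let the stationary distribution be π with π = πP and π_1 + π_2 + π_3 = 1.
π_1 = 0.4·π_1 + 0.4·π_2 + 0.44·π_3
π_2 = 0.36·π_1 + 0.24·π_2 + 0.28·π_3
Solving with the normalization constraint gives π = (0.4115, 0.3009, 0.2876).
So the stationary probability of Forest is 0.3009.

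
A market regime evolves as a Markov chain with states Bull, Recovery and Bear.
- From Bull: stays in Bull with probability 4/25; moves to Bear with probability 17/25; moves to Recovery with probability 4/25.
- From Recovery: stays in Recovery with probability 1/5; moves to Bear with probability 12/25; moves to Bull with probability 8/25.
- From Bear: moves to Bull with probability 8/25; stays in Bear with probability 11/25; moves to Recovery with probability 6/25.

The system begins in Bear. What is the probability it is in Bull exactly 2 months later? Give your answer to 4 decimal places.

Sum over the intermediate state after 1 month:
P = P(Bear→Bull)·P(Bull→Bull) + P(Bear→Recovery)·P(Recovery→Bull) + P(Bear→Bear)·P(Bear→Bull)
  = 0.32×0.16 + 0.24×0.32 + 0.44×0.32
  = 0.0512 + 0.0768 + 0.1408 = 0.2688

0.2688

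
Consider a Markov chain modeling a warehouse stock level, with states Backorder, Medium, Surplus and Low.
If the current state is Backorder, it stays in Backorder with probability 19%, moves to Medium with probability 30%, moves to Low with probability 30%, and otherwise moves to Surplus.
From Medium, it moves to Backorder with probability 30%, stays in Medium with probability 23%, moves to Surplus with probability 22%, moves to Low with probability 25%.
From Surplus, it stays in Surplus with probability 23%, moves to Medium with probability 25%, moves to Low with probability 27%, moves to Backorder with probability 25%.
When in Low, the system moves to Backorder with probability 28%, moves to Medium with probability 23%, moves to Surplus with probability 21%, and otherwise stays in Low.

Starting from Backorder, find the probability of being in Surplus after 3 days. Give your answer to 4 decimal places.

Propagate the distribution vector 3 days from Backorder.
After 0 days: (1.0000, 0.0000, 0.0000, 0.0000)
After 1 day: (0.1900, 0.3000, 0.2100, 0.3000)
After 2 days: (0.2626, 0.2475, 0.2172, 0.2727)
After 3 days: (0.2548, 0.2527, 0.2168, 0.2757)
P(in Surplus after 3 days) = 0.2168

0.2168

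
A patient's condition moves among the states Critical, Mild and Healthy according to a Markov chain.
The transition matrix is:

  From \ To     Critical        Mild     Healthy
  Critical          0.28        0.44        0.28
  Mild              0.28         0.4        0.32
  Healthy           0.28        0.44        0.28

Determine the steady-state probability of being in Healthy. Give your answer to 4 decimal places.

Let the stationary distribution be π with π = πP and π_1 + π_2 + π_3 = 1.
π_1 = 0.28·π_1 + 0.28·π_2 + 0.28·π_3
π_2 = 0.44·π_1 + 0.4·π_2 + 0.44·π_3
Solving with the normalization constraint gives π = (0.2800, 0.4231, 0.2969).
So the stationary probability of Healthy is 0.2969.

0.2969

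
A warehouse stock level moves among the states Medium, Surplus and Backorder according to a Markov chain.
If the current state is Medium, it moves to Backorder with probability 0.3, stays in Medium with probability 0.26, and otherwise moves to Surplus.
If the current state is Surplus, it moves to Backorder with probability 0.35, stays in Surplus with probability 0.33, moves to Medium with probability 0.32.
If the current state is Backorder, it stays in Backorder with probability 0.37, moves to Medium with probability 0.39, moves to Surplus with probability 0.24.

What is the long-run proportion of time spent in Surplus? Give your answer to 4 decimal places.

Let the stationary distribution be π with π = πP and π_1 + π_2 + π_3 = 1.
π_1 = 0.26·π_1 + 0.32·π_2 + 0.39·π_3
π_2 = 0.44·π_1 + 0.33·π_2 + 0.24·π_3
Solving with the normalization constraint gives π = (0.3244, 0.3350, 0.3406).
So the stationary probability of Surplus is 0.3350.

0.3350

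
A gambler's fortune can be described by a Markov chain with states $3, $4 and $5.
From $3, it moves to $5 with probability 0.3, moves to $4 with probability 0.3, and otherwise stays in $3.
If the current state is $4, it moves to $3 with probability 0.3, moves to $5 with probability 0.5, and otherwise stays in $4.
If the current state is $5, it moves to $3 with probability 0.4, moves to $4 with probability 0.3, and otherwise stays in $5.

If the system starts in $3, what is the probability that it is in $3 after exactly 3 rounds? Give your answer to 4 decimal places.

Propagate the distribution vector 3 rounds from $3.
After 0 rounds: (1.0000, 0.0000, 0.0000)
After 1 round: (0.4000, 0.3000, 0.3000)
After 2 rounds: (0.3700, 0.2700, 0.3600)
After 3 rounds: (0.3730, 0.2730, 0.3540)
P(in $3 after 3 rounds) = 0.3730

0.3730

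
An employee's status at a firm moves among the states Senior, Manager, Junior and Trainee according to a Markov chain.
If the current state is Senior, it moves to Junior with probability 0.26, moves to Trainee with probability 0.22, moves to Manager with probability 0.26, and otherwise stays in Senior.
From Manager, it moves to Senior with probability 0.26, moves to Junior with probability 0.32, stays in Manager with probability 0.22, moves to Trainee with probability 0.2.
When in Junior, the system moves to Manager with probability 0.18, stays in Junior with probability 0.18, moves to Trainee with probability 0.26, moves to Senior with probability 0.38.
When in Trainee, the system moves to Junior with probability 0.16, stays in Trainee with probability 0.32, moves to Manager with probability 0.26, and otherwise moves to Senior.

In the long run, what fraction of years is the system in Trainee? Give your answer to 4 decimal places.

0.2495

Let the stationary distribution be π with π = πP and π_1 + π_2 + π_3 + π_4 = 1.
π_1 = 0.26·π_1 + 0.26·π_2 + 0.38·π_3 + 0.26·π_4
π_2 = 0.26·π_1 + 0.22·π_2 + 0.18·π_3 + 0.26·π_4
π_3 = 0.26·π_1 + 0.32·π_2 + 0.18·π_3 + 0.16·π_4
Solving with the normalization constraint gives π = (0.2877, 0.2323, 0.2305, 0.2495).
So the stationary probability of Trainee is 0.2495.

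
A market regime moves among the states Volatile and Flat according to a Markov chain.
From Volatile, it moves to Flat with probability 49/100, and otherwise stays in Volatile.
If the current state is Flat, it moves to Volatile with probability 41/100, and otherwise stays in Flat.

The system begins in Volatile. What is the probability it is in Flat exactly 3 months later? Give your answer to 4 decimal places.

0.5439

Propagate the distribution vector 3 months from Volatile.
After 0 months: (1.0000, 0.0000)
After 1 month: (0.5100, 0.4900)
After 2 months: (0.4610, 0.5390)
After 3 months: (0.4561, 0.5439)
P(in Flat after 3 months) = 0.5439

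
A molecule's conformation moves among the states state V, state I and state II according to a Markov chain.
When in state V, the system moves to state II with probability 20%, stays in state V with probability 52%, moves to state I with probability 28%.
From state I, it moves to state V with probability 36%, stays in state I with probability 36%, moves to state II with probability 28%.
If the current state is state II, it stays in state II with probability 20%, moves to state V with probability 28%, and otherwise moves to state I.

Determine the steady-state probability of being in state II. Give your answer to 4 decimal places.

0.2291

Let the stationary distribution be π with π = πP and π_1 + π_2 + π_3 = 1.
π_1 = 0.52·π_1 + 0.36·π_2 + 0.28·π_3
π_2 = 0.28·π_1 + 0.36·π_2 + 0.52·π_3
Solving with the normalization constraint gives π = (0.4067, 0.3641, 0.2291).
So the stationary probability of state II is 0.2291.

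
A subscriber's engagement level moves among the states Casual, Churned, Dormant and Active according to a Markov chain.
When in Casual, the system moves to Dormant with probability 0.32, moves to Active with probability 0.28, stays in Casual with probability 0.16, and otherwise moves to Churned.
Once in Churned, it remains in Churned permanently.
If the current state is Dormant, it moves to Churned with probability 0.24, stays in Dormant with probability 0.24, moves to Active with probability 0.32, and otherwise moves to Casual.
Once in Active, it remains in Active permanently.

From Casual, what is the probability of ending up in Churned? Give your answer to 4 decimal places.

Let h(s) be the probability of absorption at Churned starting from transient state s. Then h(Churned) = 1 and h(Active) = 0. By first-step analysis:
h(Casual) = 0.16·h(Casual) + 0.24·1 + 0.32·h(Dormant) + 0.28·0
h(Dormant) = 0.2·h(Casual) + 0.24·1 + 0.24·h(Dormant) + 0.32·0
Solving: h(Casual) = 0.4513, h(Dormant) = 0.4345.
Starting from Casual, the probability is 0.4513.

0.4513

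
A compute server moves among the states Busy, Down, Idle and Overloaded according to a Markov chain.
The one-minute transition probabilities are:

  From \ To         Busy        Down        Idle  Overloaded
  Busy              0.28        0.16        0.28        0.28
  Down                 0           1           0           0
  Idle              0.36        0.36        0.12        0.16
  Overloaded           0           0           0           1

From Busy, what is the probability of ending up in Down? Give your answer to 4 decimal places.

Let h(s) be the probability of absorption at Down starting from transient state s. Then h(Down) = 1 and h(Overloaded) = 0. By first-step analysis:
h(Busy) = 0.28·h(Busy) + 0.16·1 + 0.28·h(Idle) + 0.28·0
h(Idle) = 0.36·h(Busy) + 0.36·1 + 0.12·h(Idle) + 0.16·0
Solving: h(Busy) = 0.4535, h(Idle) = 0.5946.
Starting from Busy, the probability is 0.4535.

0.4535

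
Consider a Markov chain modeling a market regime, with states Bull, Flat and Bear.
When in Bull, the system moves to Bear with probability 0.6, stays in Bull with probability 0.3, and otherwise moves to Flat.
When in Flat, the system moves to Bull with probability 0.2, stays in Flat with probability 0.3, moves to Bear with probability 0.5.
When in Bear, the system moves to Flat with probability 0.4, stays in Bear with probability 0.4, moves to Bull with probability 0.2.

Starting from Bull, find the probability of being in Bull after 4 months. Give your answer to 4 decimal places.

Propagate the distribution vector 4 months from Bull.
After 0 months: (1.0000, 0.0000, 0.0000)
After 1 month: (0.3000, 0.1000, 0.6000)
After 2 months: (0.2300, 0.3000, 0.4700)
After 3 months: (0.2230, 0.3010, 0.4760)
After 4 months: (0.2223, 0.3030, 0.4747)
P(in Bull after 4 months) = 0.2223

0.2223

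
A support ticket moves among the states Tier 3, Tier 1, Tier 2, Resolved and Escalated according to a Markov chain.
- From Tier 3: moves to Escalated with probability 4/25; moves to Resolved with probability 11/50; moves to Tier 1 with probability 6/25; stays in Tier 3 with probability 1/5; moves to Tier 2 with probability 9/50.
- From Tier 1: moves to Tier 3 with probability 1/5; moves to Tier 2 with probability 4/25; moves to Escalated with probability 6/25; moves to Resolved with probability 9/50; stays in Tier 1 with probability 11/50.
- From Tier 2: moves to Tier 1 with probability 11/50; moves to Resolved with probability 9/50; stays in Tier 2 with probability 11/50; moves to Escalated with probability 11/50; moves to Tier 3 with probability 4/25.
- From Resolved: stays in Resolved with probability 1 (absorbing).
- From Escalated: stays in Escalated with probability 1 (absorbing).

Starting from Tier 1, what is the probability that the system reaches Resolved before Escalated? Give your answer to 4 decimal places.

0.4592

Let h(s) be the probability of absorption at Resolved starting from transient state s. Then h(Resolved) = 1 and h(Escalated) = 0. By first-step analysis:
h(Tier 3) = 0.2·h(Tier 3) + 0.24·h(Tier 1) + 0.18·h(Tier 2) + 0.22·1 + 0.16·0
h(Tier 1) = 0.2·h(Tier 3) + 0.22·h(Tier 1) + 0.16·h(Tier 2) + 0.18·1 + 0.24·0
h(Tier 2) = 0.16·h(Tier 3) + 0.22·h(Tier 1) + 0.22·h(Tier 2) + 0.18·1 + 0.22·0
Solving: h(Tier 3) = 0.5177, h(Tier 1) = 0.4592, h(Tier 2) = 0.4665.
Starting from Tier 1, the probability is 0.4592.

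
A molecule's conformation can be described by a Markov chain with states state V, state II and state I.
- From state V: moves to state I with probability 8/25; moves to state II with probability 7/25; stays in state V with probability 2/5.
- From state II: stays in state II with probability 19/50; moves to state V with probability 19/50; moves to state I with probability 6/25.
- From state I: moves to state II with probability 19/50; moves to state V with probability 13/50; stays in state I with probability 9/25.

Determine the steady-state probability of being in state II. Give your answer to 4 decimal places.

0.3450

Let the stationary distribution be π with π = πP and π_1 + π_2 + π_3 = 1.
π_1 = 0.4·π_1 + 0.38·π_2 + 0.26·π_3
π_2 = 0.28·π_1 + 0.38·π_2 + 0.38·π_3
Solving with the normalization constraint gives π = (0.3505, 0.3450, 0.3046).
So the stationary probability of state II is 0.3450.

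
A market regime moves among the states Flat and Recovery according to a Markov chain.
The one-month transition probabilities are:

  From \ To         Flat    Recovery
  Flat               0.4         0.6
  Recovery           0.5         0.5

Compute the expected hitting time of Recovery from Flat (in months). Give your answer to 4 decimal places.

1.6667

Let t(s) be the expected number of months to first reach Recovery from state s, with t(Recovery) = 0. Conditioning on the first month:
t(Flat) = 1 + 0.4·t(Flat)
Solving: t(Flat) = 1.6667.
Expected months from Flat to Recovery: 1.6667.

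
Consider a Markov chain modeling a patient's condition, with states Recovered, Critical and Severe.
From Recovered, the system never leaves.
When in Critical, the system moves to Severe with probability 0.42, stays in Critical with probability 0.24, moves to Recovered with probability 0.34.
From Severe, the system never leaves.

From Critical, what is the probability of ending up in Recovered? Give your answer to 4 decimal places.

0.4474

Let h(s) be the probability of absorption at Recovered starting from transient state s. Then h(Recovered) = 1 and h(Severe) = 0. By first-step analysis:
h(Critical) = 0.34·1 + 0.24·h(Critical) + 0.42·0
Solving: h(Critical) = 0.4474.
Starting from Critical, the probability is 0.4474.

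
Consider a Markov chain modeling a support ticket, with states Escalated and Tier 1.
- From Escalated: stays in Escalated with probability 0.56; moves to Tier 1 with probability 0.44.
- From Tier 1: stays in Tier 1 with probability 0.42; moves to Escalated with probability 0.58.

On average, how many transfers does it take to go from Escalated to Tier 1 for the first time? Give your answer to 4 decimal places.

Let t(s) be the expected number of transfers to first reach Tier 1 from state s, with t(Tier 1) = 0. Conditioning on the first transfer:
t(Escalated) = 1 + 0.56·t(Escalated)
Solving: t(Escalated) = 2.2727.
Expected transfers from Escalated to Tier 1: 2.2727.

2.2727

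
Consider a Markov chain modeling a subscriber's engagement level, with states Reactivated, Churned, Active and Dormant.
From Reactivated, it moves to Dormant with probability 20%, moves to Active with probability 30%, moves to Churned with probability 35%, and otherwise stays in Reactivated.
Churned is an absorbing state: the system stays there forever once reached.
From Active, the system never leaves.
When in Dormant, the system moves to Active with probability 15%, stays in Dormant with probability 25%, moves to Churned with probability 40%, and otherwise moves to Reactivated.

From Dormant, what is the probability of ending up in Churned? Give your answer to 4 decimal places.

0.6862

Let h(s) be the probability of absorption at Churned starting from transient state s. Then h(Churned) = 1 and h(Active) = 0. By first-step analysis:
h(Reactivated) = 0.15·h(Reactivated) + 0.35·1 + 0.3·0 + 0.2·h(Dormant)
h(Dormant) = 0.2·h(Reactivated) + 0.4·1 + 0.15·0 + 0.25·h(Dormant)
Solving: h(Reactivated) = 0.5732, h(Dormant) = 0.6862.
Starting from Dormant, the probability is 0.6862.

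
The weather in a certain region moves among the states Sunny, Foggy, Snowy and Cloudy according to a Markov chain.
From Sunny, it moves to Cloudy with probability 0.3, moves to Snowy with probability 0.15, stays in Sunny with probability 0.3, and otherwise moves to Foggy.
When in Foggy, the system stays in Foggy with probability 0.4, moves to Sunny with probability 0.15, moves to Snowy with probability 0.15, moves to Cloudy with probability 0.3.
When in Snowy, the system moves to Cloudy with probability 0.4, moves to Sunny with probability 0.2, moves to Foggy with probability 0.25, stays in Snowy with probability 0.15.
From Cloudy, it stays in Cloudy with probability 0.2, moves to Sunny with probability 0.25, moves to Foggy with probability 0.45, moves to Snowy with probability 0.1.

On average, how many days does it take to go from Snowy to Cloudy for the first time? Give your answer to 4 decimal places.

2.8571

Let t(s) be the expected number of days to first reach Cloudy from state s, with t(Cloudy) = 0. Conditioning on the first day:
t(Sunny) = 1 + 0.3·t(Sunny) + 0.25·t(Foggy) + 0.15·t(Snowy)
t(Foggy) = 1 + 0.15·t(Sunny) + 0.4·t(Foggy) + 0.15·t(Snowy)
t(Snowy) = 1 + 0.2·t(Sunny) + 0.25·t(Foggy) + 0.15·t(Snowy)
Solving: t(Sunny) = 3.1746, t(Foggy) = 3.1746, t(Snowy) = 2.8571.
Expected days from Snowy to Cloudy: 2.8571.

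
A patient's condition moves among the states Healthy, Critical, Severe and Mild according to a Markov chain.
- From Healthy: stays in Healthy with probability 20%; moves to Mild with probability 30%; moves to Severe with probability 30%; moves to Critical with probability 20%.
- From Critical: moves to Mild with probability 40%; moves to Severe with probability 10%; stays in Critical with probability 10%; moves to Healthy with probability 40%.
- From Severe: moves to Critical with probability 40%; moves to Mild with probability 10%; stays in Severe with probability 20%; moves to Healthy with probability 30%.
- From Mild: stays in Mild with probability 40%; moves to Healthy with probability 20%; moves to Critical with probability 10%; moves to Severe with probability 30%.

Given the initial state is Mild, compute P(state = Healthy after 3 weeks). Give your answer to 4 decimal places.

0.2670

Propagate the distribution vector 3 weeks from Mild.
After 0 weeks: (0.0000, 0.0000, 0.0000, 1.0000)
After 1 week: (0.2000, 0.1000, 0.3000, 0.4000)
After 2 weeks: (0.2500, 0.2100, 0.2500, 0.2900)
After 3 weeks: (0.2670, 0.2000, 0.2330, 0.3000)
P(in Healthy after 3 weeks) = 0.2670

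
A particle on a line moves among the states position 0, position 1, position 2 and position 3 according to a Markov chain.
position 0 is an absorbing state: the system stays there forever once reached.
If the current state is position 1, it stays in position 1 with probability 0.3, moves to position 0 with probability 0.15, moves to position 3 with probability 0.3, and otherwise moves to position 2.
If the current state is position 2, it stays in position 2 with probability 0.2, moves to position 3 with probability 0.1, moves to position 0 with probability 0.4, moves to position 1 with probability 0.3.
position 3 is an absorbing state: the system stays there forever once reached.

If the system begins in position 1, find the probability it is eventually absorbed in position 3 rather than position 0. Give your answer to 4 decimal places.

Let h(s) be the probability of absorption at position 3 starting from transient state s. Then h(position 3) = 1 and h(position 0) = 0. By first-step analysis:
h(position 1) = 0.15·0 + 0.3·h(position 1) + 0.25·h(position 2) + 0.3·1
h(position 2) = 0.4·0 + 0.3·h(position 1) + 0.2·h(position 2) + 0.1·1
Solving: h(position 1) = 0.5464, h(position 2) = 0.3299.
Starting from position 1, the probability is 0.5464.

0.5464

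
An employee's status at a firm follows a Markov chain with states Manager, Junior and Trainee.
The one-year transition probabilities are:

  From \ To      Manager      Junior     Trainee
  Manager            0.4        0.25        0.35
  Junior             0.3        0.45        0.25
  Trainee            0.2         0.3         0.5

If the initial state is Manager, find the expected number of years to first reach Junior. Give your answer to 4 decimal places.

Let t(s) be the expected number of years to first reach Junior from state s, with t(Junior) = 0. Conditioning on the first year:
t(Manager) = 1 + 0.4·t(Manager) + 0.35·t(Trainee)
t(Trainee) = 1 + 0.2·t(Manager) + 0.5·t(Trainee)
Solving: t(Manager) = 3.6957, t(Trainee) = 3.4783.
Expected years from Manager to Junior: 3.6957.

3.6957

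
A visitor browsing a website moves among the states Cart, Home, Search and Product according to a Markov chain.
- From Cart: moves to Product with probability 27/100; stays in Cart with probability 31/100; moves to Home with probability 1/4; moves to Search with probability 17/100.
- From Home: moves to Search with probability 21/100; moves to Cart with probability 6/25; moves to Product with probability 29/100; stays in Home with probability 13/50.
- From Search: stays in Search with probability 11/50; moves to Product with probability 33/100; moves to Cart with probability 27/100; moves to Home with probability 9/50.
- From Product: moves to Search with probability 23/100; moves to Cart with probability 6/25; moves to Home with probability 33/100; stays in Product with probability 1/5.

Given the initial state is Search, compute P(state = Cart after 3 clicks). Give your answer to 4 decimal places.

Propagate the distribution vector 3 clicks from Search.
After 0 clicks: (0.0000, 0.0000, 1.0000, 0.0000)
After 1 click: (0.2700, 0.1800, 0.2200, 0.3300)
After 2 clicks: (0.2655, 0.2628, 0.2080, 0.2637)
After 3 clicks: (0.2648, 0.2592, 0.2067, 0.2693)
P(in Cart after 3 clicks) = 0.2648

0.2648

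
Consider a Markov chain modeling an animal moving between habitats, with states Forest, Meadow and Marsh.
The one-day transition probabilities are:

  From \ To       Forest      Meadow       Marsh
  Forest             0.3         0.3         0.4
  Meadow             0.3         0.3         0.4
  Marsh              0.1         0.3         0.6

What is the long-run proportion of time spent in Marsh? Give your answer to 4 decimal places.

0.5000

Let the stationary distribution be π with π = πP and π_1 + π_2 + π_3 = 1.
π_1 = 0.3·π_1 + 0.3·π_2 + 0.1·π_3
π_2 = 0.3·π_1 + 0.3·π_2 + 0.3·π_3
Solving with the normalization constraint gives π = (0.2000, 0.3000, 0.5000).
So the stationary probability of Marsh is 0.5000.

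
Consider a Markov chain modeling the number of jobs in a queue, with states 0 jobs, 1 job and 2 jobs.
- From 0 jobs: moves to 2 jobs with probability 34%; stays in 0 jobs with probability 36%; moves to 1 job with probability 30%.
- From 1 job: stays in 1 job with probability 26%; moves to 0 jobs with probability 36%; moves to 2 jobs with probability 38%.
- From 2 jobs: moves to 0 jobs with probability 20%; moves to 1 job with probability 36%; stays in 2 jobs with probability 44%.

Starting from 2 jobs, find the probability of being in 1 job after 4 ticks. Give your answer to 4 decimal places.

0.3111

Propagate the distribution vector 4 ticks from 2 jobs.
After 0 ticks: (0.0000, 0.0000, 1.0000)
After 1 tick: (0.2000, 0.3600, 0.4400)
After 2 ticks: (0.2896, 0.3120, 0.3984)
After 3 ticks: (0.2963, 0.3114, 0.3923)
After 4 ticks: (0.2972, 0.3111, 0.3917)
P(in 1 job after 4 ticks) = 0.3111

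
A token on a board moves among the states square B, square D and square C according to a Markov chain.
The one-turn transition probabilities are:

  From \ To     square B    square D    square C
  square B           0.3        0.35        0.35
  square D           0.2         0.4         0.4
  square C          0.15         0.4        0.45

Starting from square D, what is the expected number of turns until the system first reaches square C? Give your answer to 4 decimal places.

2.5714

Let t(s) be the expected number of turns to first reach square C from state s, with t(square C) = 0. Conditioning on the first turn:
t(square B) = 1 + 0.3·t(square B) + 0.35·t(square D)
t(square D) = 1 + 0.2·t(square B) + 0.4·t(square D)
Solving: t(square B) = 2.7143, t(square D) = 2.5714.
Expected turns from square D to square C: 2.5714.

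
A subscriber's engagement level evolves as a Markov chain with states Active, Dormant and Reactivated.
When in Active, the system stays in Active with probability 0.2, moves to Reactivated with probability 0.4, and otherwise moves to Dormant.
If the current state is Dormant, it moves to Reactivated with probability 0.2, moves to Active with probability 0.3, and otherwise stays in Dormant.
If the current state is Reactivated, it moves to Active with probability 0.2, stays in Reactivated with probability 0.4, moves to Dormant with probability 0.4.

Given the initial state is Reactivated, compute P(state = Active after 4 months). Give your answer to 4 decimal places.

0.2444

Propagate the distribution vector 4 months from Reactivated.
After 0 months: (0.0000, 0.0000, 1.0000)
After 1 month: (0.2000, 0.4000, 0.4000)
After 2 months: (0.2400, 0.4400, 0.3200)
After 3 months: (0.2440, 0.4440, 0.3120)
After 4 months: (0.2444, 0.4444, 0.3112)
P(in Active after 4 months) = 0.2444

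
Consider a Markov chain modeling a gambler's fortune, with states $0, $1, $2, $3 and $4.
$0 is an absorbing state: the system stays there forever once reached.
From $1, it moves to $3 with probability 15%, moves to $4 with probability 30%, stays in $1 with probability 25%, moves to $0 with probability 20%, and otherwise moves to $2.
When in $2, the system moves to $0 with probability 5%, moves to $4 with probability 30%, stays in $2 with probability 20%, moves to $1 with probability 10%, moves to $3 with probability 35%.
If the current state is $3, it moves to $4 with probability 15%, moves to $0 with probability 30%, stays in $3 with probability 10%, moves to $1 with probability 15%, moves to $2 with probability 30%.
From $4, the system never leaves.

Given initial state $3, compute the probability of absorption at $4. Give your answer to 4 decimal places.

0.4841

Let h(s) be the probability of absorption at $4 starting from transient state s. Then h($4) = 1 and h($0) = 0. By first-step analysis:
h($1) = 0.2·0 + 0.25·h($1) + 0.1·h($2) + 0.15·h($3) + 0.3·1
h($2) = 0.05·0 + 0.1·h($1) + 0.2·h($2) + 0.35·h($3) + 0.3·1
h($3) = 0.3·0 + 0.15·h($1) + 0.3·h($2) + 0.1·h($3) + 0.15·1
Solving: h($1) = 0.5848, h($2) = 0.6599, h($3) = 0.4841.
Starting from $3, the probability is 0.4841.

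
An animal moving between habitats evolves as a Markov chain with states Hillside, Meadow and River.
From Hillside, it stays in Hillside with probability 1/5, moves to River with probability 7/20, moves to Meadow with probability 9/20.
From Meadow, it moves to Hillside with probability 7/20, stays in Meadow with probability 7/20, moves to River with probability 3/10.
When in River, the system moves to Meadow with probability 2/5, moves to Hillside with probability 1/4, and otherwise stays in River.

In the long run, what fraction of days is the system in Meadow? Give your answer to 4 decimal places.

0.3941

Let the stationary distribution be π with π = πP and π_1 + π_2 + π_3 = 1.
π_1 = 0.2·π_1 + 0.35·π_2 + 0.25·π_3
π_2 = 0.45·π_1 + 0.35·π_2 + 0.4·π_3
Solving with the normalization constraint gives π = (0.2756, 0.3941, 0.3303).
So the stationary probability of Meadow is 0.3941.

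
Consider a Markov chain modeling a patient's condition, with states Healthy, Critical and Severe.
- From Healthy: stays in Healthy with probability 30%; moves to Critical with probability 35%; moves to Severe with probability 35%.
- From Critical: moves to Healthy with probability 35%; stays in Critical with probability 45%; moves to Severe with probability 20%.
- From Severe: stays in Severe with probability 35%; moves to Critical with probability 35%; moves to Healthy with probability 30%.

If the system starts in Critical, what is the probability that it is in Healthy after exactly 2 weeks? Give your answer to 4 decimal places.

Sum over the intermediate state after 1 week:
P = P(Critical→Healthy)·P(Healthy→Healthy) + P(Critical→Critical)·P(Critical→Healthy) + P(Critical→Severe)·P(Severe→Healthy)
  = 0.35×0.3 + 0.45×0.35 + 0.2×0.3
  = 0.1050 + 0.1575 + 0.0600 = 0.3225

0.3225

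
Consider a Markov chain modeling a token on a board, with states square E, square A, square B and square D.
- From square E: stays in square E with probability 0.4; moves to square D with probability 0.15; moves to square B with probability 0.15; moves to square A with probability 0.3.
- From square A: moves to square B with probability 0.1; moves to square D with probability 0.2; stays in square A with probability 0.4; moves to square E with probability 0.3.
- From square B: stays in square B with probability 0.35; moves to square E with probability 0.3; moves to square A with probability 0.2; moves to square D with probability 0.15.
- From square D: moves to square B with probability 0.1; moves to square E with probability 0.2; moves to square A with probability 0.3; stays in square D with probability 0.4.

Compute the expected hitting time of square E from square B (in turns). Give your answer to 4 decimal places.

Let t(s) be the expected number of turns to first reach square E from state s, with t(square E) = 0. Conditioning on the first turn:
t(square A) = 1 + 0.4·t(square A) + 0.1·t(square B) + 0.2·t(square D)
t(square B) = 1 + 0.2·t(square A) + 0.35·t(square B) + 0.15·t(square D)
t(square D) = 1 + 0.3·t(square A) + 0.1·t(square B) + 0.4·t(square D)
Solving: t(square A) = 3.6254, t(square B) = 3.5952, t(square D) = 4.0785.
Expected turns from square B to square E: 3.5952.

3.5952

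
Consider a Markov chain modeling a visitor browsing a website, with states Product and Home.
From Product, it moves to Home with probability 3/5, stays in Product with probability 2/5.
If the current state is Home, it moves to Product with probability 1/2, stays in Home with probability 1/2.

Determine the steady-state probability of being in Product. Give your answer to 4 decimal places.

Let the stationary distribution be π with π = πP and π_1 + π_2 = 1.
π_1 = 0.4·π_1 + 0.5·π_2
Solving with the normalization constraint gives π = (0.4545, 0.5455).
So the stationary probability of Product is 0.4545.

0.4545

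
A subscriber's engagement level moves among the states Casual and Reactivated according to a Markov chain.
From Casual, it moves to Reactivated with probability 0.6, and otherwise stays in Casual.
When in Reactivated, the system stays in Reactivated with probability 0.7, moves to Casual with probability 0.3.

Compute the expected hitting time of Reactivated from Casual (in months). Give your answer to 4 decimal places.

Let t(s) be the expected number of months to first reach Reactivated from state s, with t(Reactivated) = 0. Conditioning on the first month:
t(Casual) = 1 + 0.4·t(Casual)
Solving: t(Casual) = 1.6667.
Expected months from Casual to Reactivated: 1.6667.

1.6667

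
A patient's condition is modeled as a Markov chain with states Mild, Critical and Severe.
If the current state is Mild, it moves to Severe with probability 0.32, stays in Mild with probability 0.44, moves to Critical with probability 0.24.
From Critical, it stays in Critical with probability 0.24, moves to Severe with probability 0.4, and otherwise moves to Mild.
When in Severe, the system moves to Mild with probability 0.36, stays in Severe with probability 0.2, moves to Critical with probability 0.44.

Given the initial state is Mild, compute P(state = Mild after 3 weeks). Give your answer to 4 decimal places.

0.3916

Propagate the distribution vector 3 weeks from Mild.
After 0 weeks: (1.0000, 0.0000, 0.0000)
After 1 week: (0.4400, 0.2400, 0.3200)
After 2 weeks: (0.3952, 0.3040, 0.3008)
After 3 weeks: (0.3916, 0.3002, 0.3082)
P(in Mild after 3 weeks) = 0.3916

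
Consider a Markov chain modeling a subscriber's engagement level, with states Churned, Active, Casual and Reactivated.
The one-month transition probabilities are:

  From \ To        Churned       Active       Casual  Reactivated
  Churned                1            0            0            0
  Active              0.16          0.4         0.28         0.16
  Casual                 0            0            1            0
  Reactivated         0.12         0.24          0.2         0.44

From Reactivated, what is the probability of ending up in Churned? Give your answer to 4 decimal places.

0.3710

Let h(s) be the probability of absorption at Churned starting from transient state s. Then h(Churned) = 1 and h(Casual) = 0. By first-step analysis:
h(Active) = 0.16·1 + 0.4·h(Active) + 0.28·0 + 0.16·h(Reactivated)
h(Reactivated) = 0.12·1 + 0.24·h(Active) + 0.2·0 + 0.44·h(Reactivated)
Solving: h(Active) = 0.3656, h(Reactivated) = 0.3710.
Starting from Reactivated, the probability is 0.3710.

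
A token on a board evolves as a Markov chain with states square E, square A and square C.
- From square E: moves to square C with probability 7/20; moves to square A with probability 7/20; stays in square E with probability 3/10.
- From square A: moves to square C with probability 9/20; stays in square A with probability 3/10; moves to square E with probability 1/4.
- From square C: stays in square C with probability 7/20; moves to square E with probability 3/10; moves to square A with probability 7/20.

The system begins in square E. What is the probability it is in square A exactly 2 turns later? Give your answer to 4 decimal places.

0.3325

Sum over the intermediate state after 1 turn:
P = P(square E→square E)·P(square E→square A) + P(square E→square A)·P(square A→square A) + P(square E→square C)·P(square C→square A)
  = 0.3×0.35 + 0.35×0.3 + 0.35×0.35
  = 0.1050 + 0.1050 + 0.1225 = 0.3325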